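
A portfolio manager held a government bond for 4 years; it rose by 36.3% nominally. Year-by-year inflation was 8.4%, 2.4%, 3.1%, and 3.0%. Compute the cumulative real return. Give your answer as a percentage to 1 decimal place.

15.6%

Cumulative inflation factor: 1.084 × 1.024 × 1.031 × 1.030 ≈ 1.17876.
Nominal growth factor: 1.36300. Real growth factor = 1.36300 / 1.17876 ≈ 1.15630.
Total real return ≈ 15.6301%.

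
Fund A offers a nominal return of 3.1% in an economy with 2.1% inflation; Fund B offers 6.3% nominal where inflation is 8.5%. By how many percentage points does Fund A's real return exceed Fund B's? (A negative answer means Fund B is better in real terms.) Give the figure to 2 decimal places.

Fund A real return: 1.031/1.021 − 1 = 0.979%.
Fund B real return: 1.063/1.085 − 1 = -2.028%.
Difference: 0.979 − (-2.028) = 3.007 pp.

3.01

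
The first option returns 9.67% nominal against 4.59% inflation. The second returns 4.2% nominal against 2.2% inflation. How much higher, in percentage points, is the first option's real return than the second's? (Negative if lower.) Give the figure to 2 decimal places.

2.90

The first option real return: 1.0967/1.0459 − 1 = 4.857%.
The second real return: 1.042/1.022 − 1 = 1.957%.
Difference: 4.857 − 1.957 = 2.900 pp.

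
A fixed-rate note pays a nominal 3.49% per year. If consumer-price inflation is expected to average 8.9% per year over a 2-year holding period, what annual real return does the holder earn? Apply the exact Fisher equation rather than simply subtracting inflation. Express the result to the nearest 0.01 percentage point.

With constant rates the annual real return is the same each year: (1+3.49%)/(1+8.9%) − 1 = -0.04968.

-4.97%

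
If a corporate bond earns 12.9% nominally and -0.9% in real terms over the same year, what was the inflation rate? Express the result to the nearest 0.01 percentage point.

13.93%

From (1+r_nom) = (1+r_real)(1+π), we get 1+π = (1 + 12.9%)/(1 − 0.9%) = 1.129/0.991 ≈ 1.13925.
So π ≈ 13.9253%.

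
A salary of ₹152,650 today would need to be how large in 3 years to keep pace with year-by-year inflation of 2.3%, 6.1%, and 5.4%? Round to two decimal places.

₹174,633.85

Cumulative price-level factor: 1.023 × 1.061 × 1.054 = 1.144014762.
Multiplying ₹152,650 by the price-level factor gives the future nominal sum.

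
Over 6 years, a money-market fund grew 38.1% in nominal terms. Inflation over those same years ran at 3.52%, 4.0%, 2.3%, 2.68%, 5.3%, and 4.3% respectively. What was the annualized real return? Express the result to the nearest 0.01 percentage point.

1.78%

Cumulative inflation factor: 1.0352 × 1.040 × 1.023 × 1.0268 × 1.053 × 1.043 ≈ 1.24203.
Nominal growth factor: 1.38100. Real growth factor = 1.38100 / 1.24203 ≈ 1.11189.
Annualized: 1.11189^(1/6) − 1 ≈ 0.01783.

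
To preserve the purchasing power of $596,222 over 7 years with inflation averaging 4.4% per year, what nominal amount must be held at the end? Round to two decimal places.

$805,956.29

Cumulative price-level factor: (1+4.4%)^7 ≈ 1.3517721377.
Multiplying $596,222 by the price-level factor gives the future nominal sum.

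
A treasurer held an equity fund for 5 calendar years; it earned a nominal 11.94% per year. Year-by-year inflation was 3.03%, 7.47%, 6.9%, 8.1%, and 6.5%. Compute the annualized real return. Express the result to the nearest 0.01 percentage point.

5.22%

Cumulative inflation factor: 1.0303 × 1.0747 × 1.069 × 1.081 × 1.065 ≈ 1.36271.
Nominal growth factor: 1.75763. Real growth factor = 1.75763 / 1.36271 ≈ 1.28980.
Annualized: 1.28980^(1/5) − 1 ≈ 0.05222.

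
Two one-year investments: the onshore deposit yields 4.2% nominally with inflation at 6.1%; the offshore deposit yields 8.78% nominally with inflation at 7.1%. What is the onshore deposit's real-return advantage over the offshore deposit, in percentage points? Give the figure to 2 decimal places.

-3.36

The onshore deposit real return: 1.042/1.061 − 1 = -1.791%.
The offshore deposit real return: 1.0878/1.071 − 1 = 1.569%.
Difference: -1.791 − 1.569 = -3.360 pp.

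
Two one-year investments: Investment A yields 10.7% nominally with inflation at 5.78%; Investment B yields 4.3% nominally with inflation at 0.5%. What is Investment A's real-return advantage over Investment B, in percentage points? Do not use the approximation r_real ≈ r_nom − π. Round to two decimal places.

0.87

Investment A real return: 1.107/1.0578 − 1 = 4.651%.
Investment B real return: 1.043/1.005 − 1 = 3.781%.
Difference: 4.651 − 3.781 = 0.870 pp.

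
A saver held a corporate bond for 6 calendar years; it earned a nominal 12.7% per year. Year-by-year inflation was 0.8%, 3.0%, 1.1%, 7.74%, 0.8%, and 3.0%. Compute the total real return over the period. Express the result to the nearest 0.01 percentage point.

Cumulative inflation factor: 1.008 × 1.030 × 1.011 × 1.0774 × 1.008 × 1.030 ≈ 1.17415.
Nominal growth factor: 2.04901. Real growth factor = 2.04901 / 1.17415 ≈ 1.74510.
Total real return ≈ 74.5098%.

74.51%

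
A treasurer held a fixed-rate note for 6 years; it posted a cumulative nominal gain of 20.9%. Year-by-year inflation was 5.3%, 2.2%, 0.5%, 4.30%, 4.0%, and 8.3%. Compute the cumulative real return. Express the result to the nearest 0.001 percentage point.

Cumulative inflation factor: 1.053 × 1.022 × 1.005 × 1.0430 × 1.040 × 1.083 ≈ 1.27055.
Nominal growth factor: 1.20900. Real growth factor = 1.20900 / 1.27055 ≈ 0.95156.
Total real return ≈ -4.8443%.

-4.844%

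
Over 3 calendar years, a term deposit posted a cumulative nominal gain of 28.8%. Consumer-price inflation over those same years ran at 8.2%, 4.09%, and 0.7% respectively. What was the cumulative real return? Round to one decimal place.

Cumulative inflation factor: 1.082 × 1.0409 × 1.007 ≈ 1.13414.
Nominal growth factor: 1.28800. Real growth factor = 1.28800 / 1.13414 ≈ 1.13566.
Total real return ≈ 13.5665%.

13.6%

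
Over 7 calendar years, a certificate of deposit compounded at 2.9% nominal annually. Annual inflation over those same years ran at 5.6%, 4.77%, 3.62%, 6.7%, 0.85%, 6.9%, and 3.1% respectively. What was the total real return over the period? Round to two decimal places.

-10.16%

Cumulative inflation factor: 1.056 × 1.0477 × 1.0362 × 1.067 × 1.0085 × 1.069 × 1.031 ≈ 1.35963.
Nominal growth factor: 1.22154. Real growth factor = 1.22154 / 1.35963 ≈ 0.89843.
Total real return ≈ -10.1565%.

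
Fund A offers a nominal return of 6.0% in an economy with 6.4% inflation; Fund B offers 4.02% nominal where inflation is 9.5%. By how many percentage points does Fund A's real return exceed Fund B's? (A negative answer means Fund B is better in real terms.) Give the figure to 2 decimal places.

Fund A real return: 1.060/1.064 − 1 = -0.376%.
Fund B real return: 1.0402/1.095 − 1 = -5.005%.
Difference: -0.376 − (-5.005) = 4.629 pp.

4.63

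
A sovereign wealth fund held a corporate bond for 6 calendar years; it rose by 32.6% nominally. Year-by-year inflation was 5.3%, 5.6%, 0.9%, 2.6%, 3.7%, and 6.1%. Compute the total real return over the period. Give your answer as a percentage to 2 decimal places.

4.69%

Cumulative inflation factor: 1.053 × 1.056 × 1.009 × 1.026 × 1.037 × 1.061 ≈ 1.26656.
Nominal growth factor: 1.32600. Real growth factor = 1.32600 / 1.26656 ≈ 1.04693.
Total real return ≈ 4.6932%.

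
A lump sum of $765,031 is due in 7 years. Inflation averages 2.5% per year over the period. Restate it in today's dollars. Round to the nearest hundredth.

$643,593.98

Price-level factor over 7 years: (1 + 2.5%)^7 ≈ 1.1886857537.
Purchasing power today: $765,031 divided by that factor.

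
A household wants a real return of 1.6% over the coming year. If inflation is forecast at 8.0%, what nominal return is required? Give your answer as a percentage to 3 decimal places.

By the Fisher equation, 1 + r_nom = (1 + 1.6%)(1 + 8.0%) = 1.016 × 1.080 = 1.09728.
So r_nom = 9.728%.

9.728%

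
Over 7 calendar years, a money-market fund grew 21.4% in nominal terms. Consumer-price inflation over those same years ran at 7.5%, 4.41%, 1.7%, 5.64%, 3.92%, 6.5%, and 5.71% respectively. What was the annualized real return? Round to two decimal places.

Cumulative inflation factor: 1.075 × 1.0441 × 1.017 × 1.0564 × 1.0392 × 1.065 × 1.0571 ≈ 1.41080.
Nominal growth factor: 1.21400. Real growth factor = 1.21400 / 1.41080 ≈ 0.86051.
Annualized: 0.86051^(1/7) − 1 ≈ -0.02123.

-2.12%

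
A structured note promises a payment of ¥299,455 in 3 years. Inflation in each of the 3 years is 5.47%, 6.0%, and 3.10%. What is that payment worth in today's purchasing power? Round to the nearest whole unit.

¥259,799

Price-level factor over 3 years: 1.0547 × 1.060 × 1.0310 = 1.152639442.
Purchasing power today: ¥299,455 divided by that factor.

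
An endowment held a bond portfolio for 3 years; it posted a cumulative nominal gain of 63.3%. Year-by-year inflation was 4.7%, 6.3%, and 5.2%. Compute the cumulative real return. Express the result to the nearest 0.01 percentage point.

39.47%

Cumulative inflation factor: 1.047 × 1.063 × 1.052 ≈ 1.17083.
Nominal growth factor: 1.63300. Real growth factor = 1.63300 / 1.17083 ≈ 1.39473.
Total real return ≈ 39.4731%.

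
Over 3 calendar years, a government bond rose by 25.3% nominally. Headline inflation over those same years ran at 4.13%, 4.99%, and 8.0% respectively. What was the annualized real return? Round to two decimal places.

2.00%

Cumulative inflation factor: 1.0413 × 1.0499 × 1.080 ≈ 1.18072.
Nominal growth factor: 1.25300. Real growth factor = 1.25300 / 1.18072 ≈ 1.06122.
Annualized: 1.06122^(1/3) − 1 ≈ 0.02000.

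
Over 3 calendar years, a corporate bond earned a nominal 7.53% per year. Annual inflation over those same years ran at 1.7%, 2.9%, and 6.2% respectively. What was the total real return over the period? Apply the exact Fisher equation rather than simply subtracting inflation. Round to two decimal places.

11.87%

Cumulative inflation factor: 1.017 × 1.029 × 1.062 ≈ 1.11138.
Nominal growth factor: 1.24334. Real growth factor = 1.24334 / 1.11138 ≈ 1.11874.
Total real return ≈ 11.8737%.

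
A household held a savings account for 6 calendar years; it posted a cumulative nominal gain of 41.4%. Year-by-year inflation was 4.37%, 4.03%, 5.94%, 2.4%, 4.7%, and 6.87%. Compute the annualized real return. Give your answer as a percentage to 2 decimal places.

1.18%

Cumulative inflation factor: 1.0437 × 1.0403 × 1.0594 × 1.024 × 1.047 × 1.0687 ≈ 1.31794.
Nominal growth factor: 1.41400. Real growth factor = 1.41400 / 1.31794 ≈ 1.07288.
Annualized: 1.07288^(1/6) − 1 ≈ 0.01179.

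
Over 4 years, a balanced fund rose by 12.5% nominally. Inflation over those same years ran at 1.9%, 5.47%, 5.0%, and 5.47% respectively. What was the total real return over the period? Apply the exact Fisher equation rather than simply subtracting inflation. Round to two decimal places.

-5.48%

Cumulative inflation factor: 1.019 × 1.0547 × 1.050 × 1.0547 ≈ 1.19020.
Nominal growth factor: 1.12500. Real growth factor = 1.12500 / 1.19020 ≈ 0.94522.
Total real return ≈ -5.4784%.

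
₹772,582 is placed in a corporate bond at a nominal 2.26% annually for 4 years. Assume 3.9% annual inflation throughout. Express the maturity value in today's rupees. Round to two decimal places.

Nominal value at maturity: ₹772,582 × (1 + 2.26%)^4 ≈ ₹844,826.91.
Price-level factor over 4 years: (1 + 3.9%)^4 ≈ 1.1653655894.
The maturity value deflated by that factor is the answer in today's purchasing power.

₹724,945.82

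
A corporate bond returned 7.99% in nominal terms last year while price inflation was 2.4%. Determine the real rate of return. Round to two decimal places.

Real return via the Fisher equation: (1 + 7.99%)/(1 + 2.4%) − 1 = 1.0799/1.024 − 1 ≈ 0.05459.

5.46%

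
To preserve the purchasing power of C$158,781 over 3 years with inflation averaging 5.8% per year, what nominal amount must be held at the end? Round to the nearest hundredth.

Cumulative price-level factor: (1+5.8%)^3 = 1.184287112.
Multiplying C$158,781 by the price-level factor gives the future nominal sum.

C$188,042.29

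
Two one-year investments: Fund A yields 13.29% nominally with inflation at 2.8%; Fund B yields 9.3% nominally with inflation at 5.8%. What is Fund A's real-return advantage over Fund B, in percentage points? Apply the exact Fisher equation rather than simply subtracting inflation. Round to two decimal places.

Fund A real return: 1.1329/1.028 − 1 = 10.204%.
Fund B real return: 1.093/1.058 − 1 = 3.308%.
Difference: 10.204 − 3.308 = 6.896 pp.

6.90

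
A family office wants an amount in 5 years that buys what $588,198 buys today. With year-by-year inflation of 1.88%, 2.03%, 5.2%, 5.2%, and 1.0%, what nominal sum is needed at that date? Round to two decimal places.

Cumulative price-level factor: 1.0188 × 1.0203 × 1.052 × 1.052 × 1.010 ≈ 1.1619024738.
The nominal amount required is $588,198 scaled up by that factor.

$683,428.71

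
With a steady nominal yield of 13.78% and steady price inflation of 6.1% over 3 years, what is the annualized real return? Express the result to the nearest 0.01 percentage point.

7.24%

With constant rates the annual real return is the same each year: (1+13.78%)/(1+6.1%) − 1 = 0.07238.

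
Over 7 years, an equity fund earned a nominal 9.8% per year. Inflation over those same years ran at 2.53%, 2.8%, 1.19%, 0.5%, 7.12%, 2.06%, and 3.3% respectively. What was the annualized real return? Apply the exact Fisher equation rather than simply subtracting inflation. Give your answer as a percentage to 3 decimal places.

6.844%

Cumulative inflation factor: 1.0253 × 1.028 × 1.0119 × 1.005 × 1.0712 × 1.0206 × 1.033 ≈ 1.21053.
Nominal growth factor: 1.92405. Real growth factor = 1.92405 / 1.21053 ≈ 1.58943.
Annualized: 1.58943^(1/7) − 1 ≈ 0.06844.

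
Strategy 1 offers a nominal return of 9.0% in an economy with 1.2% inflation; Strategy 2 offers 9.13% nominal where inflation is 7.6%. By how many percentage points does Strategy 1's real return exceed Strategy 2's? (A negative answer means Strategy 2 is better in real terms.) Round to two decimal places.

Strategy 1 real return: 1.090/1.012 − 1 = 7.708%.
Strategy 2 real return: 1.0913/1.076 − 1 = 1.422%.
Difference: 7.708 − 1.422 = 6.286 pp.

6.29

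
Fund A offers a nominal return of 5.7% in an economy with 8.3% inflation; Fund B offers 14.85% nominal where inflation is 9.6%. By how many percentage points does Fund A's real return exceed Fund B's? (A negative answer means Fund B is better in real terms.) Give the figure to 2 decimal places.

-7.19

Fund A real return: 1.057/1.083 − 1 = -2.401%.
Fund B real return: 1.1485/1.096 − 1 = 4.790%.
Difference: -2.401 − 4.790 = -7.191 pp.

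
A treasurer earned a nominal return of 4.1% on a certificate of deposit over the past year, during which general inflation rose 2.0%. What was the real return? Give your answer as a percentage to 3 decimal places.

Real return via the Fisher equation: (1 + 4.1%)/(1 + 2.0%) − 1 = 1.041/1.020 − 1 ≈ 0.02059.

2.059%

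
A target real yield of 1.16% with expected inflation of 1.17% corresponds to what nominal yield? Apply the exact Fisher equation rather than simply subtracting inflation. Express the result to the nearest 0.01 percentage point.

2.34%

By the Fisher equation, 1 + r_nom = (1 + 1.16%)(1 + 1.17%) = 1.0116 × 1.0117 = 1.02343572.
So r_nom = 2.343572%.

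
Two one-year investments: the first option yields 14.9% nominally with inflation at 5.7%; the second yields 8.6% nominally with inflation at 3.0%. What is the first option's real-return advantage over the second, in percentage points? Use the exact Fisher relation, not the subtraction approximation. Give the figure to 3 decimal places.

The first option real return: 1.149/1.057 − 1 = 8.7039%.
The second real return: 1.086/1.030 − 1 = 5.4369%.
Difference: 8.7039 − 5.4369 = 3.2670 pp.

3.267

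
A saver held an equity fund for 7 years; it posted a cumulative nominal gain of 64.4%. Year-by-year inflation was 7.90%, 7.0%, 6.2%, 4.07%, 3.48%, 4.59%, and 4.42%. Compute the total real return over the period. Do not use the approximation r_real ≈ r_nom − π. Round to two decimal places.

Cumulative inflation factor: 1.0790 × 1.070 × 1.062 × 1.0407 × 1.0348 × 1.0459 × 1.0442 ≈ 1.44207.
Nominal growth factor: 1.64400. Real growth factor = 1.64400 / 1.44207 ≈ 1.14003.
Total real return ≈ 14.0030%.

14.00%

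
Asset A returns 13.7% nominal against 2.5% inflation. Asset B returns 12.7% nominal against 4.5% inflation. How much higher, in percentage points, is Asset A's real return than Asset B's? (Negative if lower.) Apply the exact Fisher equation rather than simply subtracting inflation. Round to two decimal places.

Asset A real return: 1.137/1.025 − 1 = 10.927%.
Asset B real return: 1.127/1.045 − 1 = 7.847%.
Difference: 10.927 − 7.847 = 3.080 pp.

3.08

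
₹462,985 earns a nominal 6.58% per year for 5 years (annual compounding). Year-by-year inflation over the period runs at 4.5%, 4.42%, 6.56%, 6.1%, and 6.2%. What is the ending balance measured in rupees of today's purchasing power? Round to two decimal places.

Nominal value at maturity: ₹462,985 × (1 + 6.58%)^5 ≈ ₹636,715.61.
Price-level factor over 5 years: 1.045 × 1.0442 × 1.0656 × 1.061 × 1.062 ≈ 1.3101894311.
Dividing the nominal maturity value by the price-level factor gives the value in today's money.

₹485,972.18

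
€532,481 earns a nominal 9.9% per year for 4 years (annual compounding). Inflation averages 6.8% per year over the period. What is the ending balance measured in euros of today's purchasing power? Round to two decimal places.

€597,048.86

Nominal value at maturity: €532,481 × (1 + 9.9%)^4 ≈ €776,774.37.
Price-level factor over 4 years: (1 + 6.8%)^4 ≈ 1.3010231094.
Dividing the nominal maturity value by the price-level factor gives the value in today's money.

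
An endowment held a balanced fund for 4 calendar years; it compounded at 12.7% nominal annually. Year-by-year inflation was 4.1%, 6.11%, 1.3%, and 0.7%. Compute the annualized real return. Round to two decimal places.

9.39%

Cumulative inflation factor: 1.041 × 1.0611 × 1.013 × 1.007 ≈ 1.12680.
Nominal growth factor: 1.61323. Real growth factor = 1.61323 / 1.12680 ≈ 1.43169.
Annualized: 1.43169^(1/4) − 1 ≈ 0.09386.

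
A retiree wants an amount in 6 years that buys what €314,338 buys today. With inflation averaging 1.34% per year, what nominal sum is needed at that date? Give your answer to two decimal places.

€340,472.69

Cumulative price-level factor: (1+1.34%)^6 ≈ 1.0831420083.
The nominal amount required is €314,338 scaled up by that factor.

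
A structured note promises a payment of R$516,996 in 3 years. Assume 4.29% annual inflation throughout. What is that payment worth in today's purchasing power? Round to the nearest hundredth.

Price-level factor over 3 years: (1 + 4.29%)^3 ≈ 1.1343001836.
Purchasing power today: R$516,996 divided by that factor.

R$455,784.11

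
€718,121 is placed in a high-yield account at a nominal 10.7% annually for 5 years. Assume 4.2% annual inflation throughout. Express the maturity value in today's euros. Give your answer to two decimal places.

€971,845.30

Nominal value at maturity: €718,121 × (1 + 10.7%)^5 ≈ €1,193,811.43.
Price-level factor over 5 years: (1 + 4.2%)^5 ≈ 1.2283965692.
The maturity value deflated by that factor is the answer in today's purchasing power.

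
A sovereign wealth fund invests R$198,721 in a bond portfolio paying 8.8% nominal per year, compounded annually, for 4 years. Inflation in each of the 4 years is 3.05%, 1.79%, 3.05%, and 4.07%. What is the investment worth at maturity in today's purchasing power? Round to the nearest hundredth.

R$247,532.76

Nominal value at maturity: R$198,721 × (1 + 8.8%)^4 ≈ R$278,457.77.
Price-level factor over 4 years: 1.0305 × 1.0179 × 1.0305 × 1.0407 ≈ 1.1249330107.
Dividing the nominal maturity value by the price-level factor gives the value in today's money.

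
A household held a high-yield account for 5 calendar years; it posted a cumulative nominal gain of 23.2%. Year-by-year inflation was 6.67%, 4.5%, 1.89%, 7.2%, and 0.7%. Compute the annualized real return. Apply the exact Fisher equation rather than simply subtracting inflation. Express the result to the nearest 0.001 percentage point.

Cumulative inflation factor: 1.0667 × 1.045 × 1.0189 × 1.072 × 1.007 ≈ 1.22607.
Nominal growth factor: 1.23200. Real growth factor = 1.23200 / 1.22607 ≈ 1.00484.
Annualized: 1.00484^(1/5) − 1 ≈ 0.00097.

0.097%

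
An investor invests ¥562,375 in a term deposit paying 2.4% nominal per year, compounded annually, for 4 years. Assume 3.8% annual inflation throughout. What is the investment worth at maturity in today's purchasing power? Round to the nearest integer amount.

Nominal value at maturity: ¥562,375 × (1 + 2.4%)^4 ≈ ¥618,338.
Price-level factor over 4 years: (1 + 3.8%)^4 ≈ 1.1608855731.
Dividing the nominal maturity value by the price-level factor gives the value in today's money.

¥532,643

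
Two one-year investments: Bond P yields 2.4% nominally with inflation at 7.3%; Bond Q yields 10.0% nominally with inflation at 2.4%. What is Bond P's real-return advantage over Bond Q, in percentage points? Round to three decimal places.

Bond P real return: 1.024/1.073 − 1 = -4.5666%.
Bond Q real return: 1.100/1.024 − 1 = 7.4219%.
Difference: -4.5666 − 7.4219 = -11.9885 pp.

-11.989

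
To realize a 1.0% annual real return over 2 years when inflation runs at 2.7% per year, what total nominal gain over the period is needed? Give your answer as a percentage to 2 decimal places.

Required annual nominal rate: (1+1.0%)(1+2.7%) − 1 = 3.727%.
Cumulative over 2 years: (1 + 0.03727)^2 − 1 ≈ 0.07593.

7.59%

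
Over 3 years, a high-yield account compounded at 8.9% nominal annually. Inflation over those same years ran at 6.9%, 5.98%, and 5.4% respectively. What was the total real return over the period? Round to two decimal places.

8.15%

Cumulative inflation factor: 1.069 × 1.0598 × 1.054 ≈ 1.19410.
Nominal growth factor: 1.29147. Real growth factor = 1.29147 / 1.19410 ≈ 1.08154.
Total real return ≈ 8.1537%.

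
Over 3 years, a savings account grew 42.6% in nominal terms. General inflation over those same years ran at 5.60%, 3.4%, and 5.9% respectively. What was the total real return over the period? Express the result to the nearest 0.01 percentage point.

Cumulative inflation factor: 1.0560 × 1.034 × 1.059 ≈ 1.15633.
Nominal growth factor: 1.42600. Real growth factor = 1.42600 / 1.15633 ≈ 1.23322.
Total real return ≈ 23.3216%.

23.32%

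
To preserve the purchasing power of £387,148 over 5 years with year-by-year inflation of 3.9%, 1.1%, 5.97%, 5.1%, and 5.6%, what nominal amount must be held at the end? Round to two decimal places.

Cumulative price-level factor: 1.039 × 1.011 × 1.0597 × 1.051 × 1.056 ≈ 1.2354246764.
The nominal amount required is £387,148 scaled up by that factor.

£478,292.19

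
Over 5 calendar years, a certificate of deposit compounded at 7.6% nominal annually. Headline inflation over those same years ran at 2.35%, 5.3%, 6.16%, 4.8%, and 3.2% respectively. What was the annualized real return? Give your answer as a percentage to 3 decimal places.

Cumulative inflation factor: 1.0235 × 1.053 × 1.0616 × 1.048 × 1.032 ≈ 1.23742.
Nominal growth factor: 1.44232. Real growth factor = 1.44232 / 1.23742 ≈ 1.16558.
Annualized: 1.16558^(1/5) − 1 ≈ 0.03112.

3.112%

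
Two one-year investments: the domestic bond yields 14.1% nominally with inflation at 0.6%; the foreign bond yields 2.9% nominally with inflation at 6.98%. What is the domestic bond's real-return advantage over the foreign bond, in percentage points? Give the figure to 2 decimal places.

The domestic bond real return: 1.141/1.006 − 1 = 13.419%.
The foreign bond real return: 1.029/1.0698 − 1 = -3.814%.
Difference: 13.419 − (-3.814) = 17.233 pp.

17.23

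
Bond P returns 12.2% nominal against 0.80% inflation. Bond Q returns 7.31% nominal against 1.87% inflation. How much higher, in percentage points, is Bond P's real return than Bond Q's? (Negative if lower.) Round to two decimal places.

5.97

Bond P real return: 1.122/1.0080 − 1 = 11.310%.
Bond Q real return: 1.0731/1.0187 − 1 = 5.340%.
Difference: 11.310 − 5.340 = 5.970 pp.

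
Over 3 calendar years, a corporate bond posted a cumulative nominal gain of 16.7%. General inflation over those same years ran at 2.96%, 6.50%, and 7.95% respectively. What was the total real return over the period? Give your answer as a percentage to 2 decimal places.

Cumulative inflation factor: 1.0296 × 1.0650 × 1.0795 ≈ 1.18370.
Nominal growth factor: 1.16700. Real growth factor = 1.16700 / 1.18370 ≈ 0.98589.
Total real return ≈ -1.4106%.

-1.41%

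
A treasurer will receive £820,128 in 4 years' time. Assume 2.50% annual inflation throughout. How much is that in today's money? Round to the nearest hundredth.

Price-level factor over 4 years: (1 + 2.50%)^4 ≈ 1.1038128906.
Purchasing power today: £820,128 divided by that factor.

£742,995.49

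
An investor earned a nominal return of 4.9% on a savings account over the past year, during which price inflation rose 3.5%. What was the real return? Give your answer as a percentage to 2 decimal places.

1.35%

Real return via the Fisher equation: (1 + 4.9%)/(1 + 3.5%) − 1 = 1.049/1.035 − 1 ≈ 0.01353.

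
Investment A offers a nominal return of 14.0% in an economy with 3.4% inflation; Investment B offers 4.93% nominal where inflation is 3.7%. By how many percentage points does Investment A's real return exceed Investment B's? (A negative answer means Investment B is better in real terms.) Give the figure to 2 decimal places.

9.07

Investment A real return: 1.140/1.034 − 1 = 10.251%.
Investment B real return: 1.0493/1.037 − 1 = 1.186%.
Difference: 10.251 − 1.186 = 9.065 pp.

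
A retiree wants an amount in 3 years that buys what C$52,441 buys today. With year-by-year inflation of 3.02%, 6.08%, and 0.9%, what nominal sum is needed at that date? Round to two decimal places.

C$57,825.21

Cumulative price-level factor: 1.0302 × 1.0608 × 1.009 ≈ 1.1026716854.
The nominal amount required is C$52,441 scaled up by that factor.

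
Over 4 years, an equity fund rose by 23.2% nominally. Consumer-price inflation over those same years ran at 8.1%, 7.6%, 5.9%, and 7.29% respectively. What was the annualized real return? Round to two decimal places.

Cumulative inflation factor: 1.081 × 1.076 × 1.059 × 1.0729 ≈ 1.32158.
Nominal growth factor: 1.23200. Real growth factor = 1.23200 / 1.32158 ≈ 0.93222.
Annualized: 0.93222^(1/4) − 1 ≈ -0.01739.

-1.74%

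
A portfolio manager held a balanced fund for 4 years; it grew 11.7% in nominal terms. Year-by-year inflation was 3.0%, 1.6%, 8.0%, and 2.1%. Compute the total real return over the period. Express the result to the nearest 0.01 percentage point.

-3.20%

Cumulative inflation factor: 1.030 × 1.016 × 1.080 × 1.021 ≈ 1.15393.
Nominal growth factor: 1.11700. Real growth factor = 1.11700 / 1.15393 ≈ 0.96799.
Total real return ≈ -3.2006%.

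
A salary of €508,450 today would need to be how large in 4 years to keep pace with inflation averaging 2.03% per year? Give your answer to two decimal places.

€551,010.40

Cumulative price-level factor: (1+2.03%)^4 ≈ 1.0837061715.
The nominal amount required is €508,450 scaled up by that factor.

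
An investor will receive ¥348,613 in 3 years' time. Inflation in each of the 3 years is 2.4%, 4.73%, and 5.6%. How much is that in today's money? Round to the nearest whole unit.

Price-level factor over 3 years: 1.024 × 1.0473 × 1.056 = 1.1324915712.
Purchasing power today: ¥348,613 divided by that factor.

¥307,828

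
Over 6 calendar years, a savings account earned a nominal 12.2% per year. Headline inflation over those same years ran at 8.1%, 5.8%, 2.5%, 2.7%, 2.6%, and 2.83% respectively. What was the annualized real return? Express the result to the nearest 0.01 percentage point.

7.82%

Cumulative inflation factor: 1.081 × 1.058 × 1.025 × 1.027 × 1.026 × 1.0283 ≈ 1.27020.
Nominal growth factor: 1.99507. Real growth factor = 1.99507 / 1.27020 ≈ 1.57067.
Annualized: 1.57067^(1/6) − 1 ≈ 0.07815.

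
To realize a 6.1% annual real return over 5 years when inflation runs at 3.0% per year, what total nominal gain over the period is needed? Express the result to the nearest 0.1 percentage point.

Required annual nominal rate: (1+6.1%)(1+3.0%) − 1 = 9.283%.
Cumulative over 5 years: (1 + 0.09283)^5 − 1 ≈ 0.55870.

55.9%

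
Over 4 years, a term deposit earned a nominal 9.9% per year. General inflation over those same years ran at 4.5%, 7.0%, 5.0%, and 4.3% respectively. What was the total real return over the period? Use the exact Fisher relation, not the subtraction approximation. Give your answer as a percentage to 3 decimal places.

Cumulative inflation factor: 1.045 × 1.070 × 1.050 × 1.043 ≈ 1.22454.
Nominal growth factor: 1.45878. Real growth factor = 1.45878 / 1.22454 ≈ 1.19129.
Total real return ≈ 19.1289%.

19.129%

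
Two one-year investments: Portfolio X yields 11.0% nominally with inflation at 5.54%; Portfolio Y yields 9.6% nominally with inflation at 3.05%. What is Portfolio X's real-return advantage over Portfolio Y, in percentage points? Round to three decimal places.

-1.183

Portfolio X real return: 1.110/1.0554 − 1 = 5.1734%.
Portfolio Y real return: 1.096/1.0305 − 1 = 6.3561%.
Difference: 5.1734 − 6.3561 = -1.1827 pp.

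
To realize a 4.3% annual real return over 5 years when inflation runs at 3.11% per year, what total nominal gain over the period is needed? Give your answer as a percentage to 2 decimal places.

43.86%

Required annual nominal rate: (1+4.3%)(1+3.11%) − 1 = 7.54373%.
Cumulative over 5 years: (1 + 0.0754373)^5 − 1 ≈ 0.43855.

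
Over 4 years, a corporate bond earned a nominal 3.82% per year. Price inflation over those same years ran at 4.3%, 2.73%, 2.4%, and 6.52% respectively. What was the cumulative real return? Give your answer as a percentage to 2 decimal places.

Cumulative inflation factor: 1.043 × 1.0273 × 1.024 × 1.0652 ≈ 1.16873.
Nominal growth factor: 1.16178. Real growth factor = 1.16178 / 1.16873 ≈ 0.99406.
Total real return ≈ -0.5943%.

-0.59%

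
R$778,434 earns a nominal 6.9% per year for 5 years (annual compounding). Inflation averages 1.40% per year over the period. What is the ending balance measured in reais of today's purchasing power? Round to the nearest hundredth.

Nominal value at maturity: R$778,434 × (1 + 6.9%)^5 ≈ R$1,086,701.64.
Price-level factor over 5 years: (1 + 1.40%)^5 ≈ 1.0719876326.
Dividing the nominal maturity value by the price-level factor gives the value in today's money.

R$1,013,725.91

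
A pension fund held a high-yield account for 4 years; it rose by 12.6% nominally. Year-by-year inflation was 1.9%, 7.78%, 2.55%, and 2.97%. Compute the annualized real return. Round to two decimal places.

Cumulative inflation factor: 1.019 × 1.0778 × 1.0255 × 1.0297 ≈ 1.15973.
Nominal growth factor: 1.12600. Real growth factor = 1.12600 / 1.15973 ≈ 0.97091.
Annualized: 0.97091^(1/4) − 1 ≈ -0.00735.

-0.74%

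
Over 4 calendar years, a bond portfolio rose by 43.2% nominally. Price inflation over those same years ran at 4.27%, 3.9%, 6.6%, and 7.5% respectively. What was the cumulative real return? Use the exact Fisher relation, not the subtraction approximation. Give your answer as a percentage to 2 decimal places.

15.35%

Cumulative inflation factor: 1.0427 × 1.039 × 1.066 × 1.075 ≈ 1.24148.
Nominal growth factor: 1.43200. Real growth factor = 1.43200 / 1.24148 ≈ 1.15346.
Total real return ≈ 15.3460%.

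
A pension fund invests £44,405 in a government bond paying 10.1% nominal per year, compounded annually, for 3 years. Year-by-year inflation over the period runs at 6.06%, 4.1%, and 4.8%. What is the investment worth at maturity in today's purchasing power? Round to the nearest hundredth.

Nominal value at maturity: £44,405 × (1 + 10.1%)^3 ≈ £59,264.39.
Price-level factor over 3 years: 1.0606 × 1.041 × 1.048 = 1.1570806608.
Dividing the nominal maturity value by the price-level factor gives the value in today's money.

£51,218.89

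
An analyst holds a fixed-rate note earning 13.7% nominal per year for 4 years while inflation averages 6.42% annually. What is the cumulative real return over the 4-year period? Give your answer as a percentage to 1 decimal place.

30.3%

The annual real rate is (1+13.7%)/(1+6.42%) − 1 = 6.8408%.
Compounded over 4 years: (1 + 0.068408)^4 − 1 ≈ 0.30301.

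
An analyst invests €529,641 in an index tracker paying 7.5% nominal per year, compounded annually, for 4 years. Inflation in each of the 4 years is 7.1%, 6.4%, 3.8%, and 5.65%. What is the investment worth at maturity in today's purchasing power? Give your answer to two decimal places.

Nominal value at maturity: €529,641 × (1 + 7.5%)^4 ≈ €707,319.21.
Price-level factor over 4 years: 1.071 × 1.064 × 1.038 × 1.0565 ≈ 1.2496775090.
The maturity value deflated by that factor is the answer in today's purchasing power.

€566,001.39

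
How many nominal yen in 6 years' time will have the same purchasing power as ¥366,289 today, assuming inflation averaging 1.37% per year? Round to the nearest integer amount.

¥397,448

Cumulative price-level factor: (1+1.37%)^6 ≈ 1.0850673084.
Multiplying ¥366,289 by the price-level factor gives the future nominal sum.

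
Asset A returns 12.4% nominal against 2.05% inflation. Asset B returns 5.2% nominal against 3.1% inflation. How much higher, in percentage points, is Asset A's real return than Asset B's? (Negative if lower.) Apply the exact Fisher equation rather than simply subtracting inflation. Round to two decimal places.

8.11

Asset A real return: 1.124/1.0205 − 1 = 10.142%.
Asset B real return: 1.052/1.031 − 1 = 2.037%.
Difference: 10.142 − 2.037 = 8.105 pp.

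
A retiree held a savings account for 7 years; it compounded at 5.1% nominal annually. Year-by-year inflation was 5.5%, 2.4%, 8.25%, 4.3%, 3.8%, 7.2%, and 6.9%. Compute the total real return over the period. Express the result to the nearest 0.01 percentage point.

-2.37%

Cumulative inflation factor: 1.055 × 1.024 × 1.0825 × 1.043 × 1.038 × 1.072 × 1.069 ≈ 1.45089.
Nominal growth factor: 1.41651. Real growth factor = 1.41651 / 1.45089 ≈ 0.97630.
Total real return ≈ -2.3697%.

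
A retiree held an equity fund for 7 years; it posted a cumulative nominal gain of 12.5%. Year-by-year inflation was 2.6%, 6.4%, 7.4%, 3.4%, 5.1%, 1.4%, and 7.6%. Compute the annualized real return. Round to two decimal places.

Cumulative inflation factor: 1.026 × 1.064 × 1.074 × 1.034 × 1.051 × 1.014 × 1.076 ≈ 1.39017.
Nominal growth factor: 1.12500. Real growth factor = 1.12500 / 1.39017 ≈ 0.80926.
Annualized: 0.80926^(1/7) − 1 ≈ -0.02978.

-2.98%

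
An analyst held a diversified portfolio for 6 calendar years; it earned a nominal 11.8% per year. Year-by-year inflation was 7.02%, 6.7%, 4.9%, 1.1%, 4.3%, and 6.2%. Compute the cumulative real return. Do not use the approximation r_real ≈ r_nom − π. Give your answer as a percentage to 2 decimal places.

Cumulative inflation factor: 1.0702 × 1.067 × 1.049 × 1.011 × 1.043 × 1.062 ≈ 1.34142.
Nominal growth factor: 1.95277. Real growth factor = 1.95277 / 1.34142 ≈ 1.45575.
Total real return ≈ 45.5747%.

45.57%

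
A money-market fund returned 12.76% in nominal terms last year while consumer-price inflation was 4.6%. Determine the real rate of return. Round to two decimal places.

Real return via the Fisher equation: (1 + 12.76%)/(1 + 4.6%) − 1 = 1.1276/1.046 − 1 ≈ 0.07801.

7.80%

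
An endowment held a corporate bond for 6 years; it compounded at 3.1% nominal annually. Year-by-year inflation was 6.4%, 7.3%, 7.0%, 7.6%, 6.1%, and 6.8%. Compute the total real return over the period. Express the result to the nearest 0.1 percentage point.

-19.4%

Cumulative inflation factor: 1.064 × 1.073 × 1.070 × 1.076 × 1.061 × 1.068 ≈ 1.48944.
Nominal growth factor: 1.20102. Real growth factor = 1.20102 / 1.48944 ≈ 0.80636.
Total real return ≈ -19.3642%.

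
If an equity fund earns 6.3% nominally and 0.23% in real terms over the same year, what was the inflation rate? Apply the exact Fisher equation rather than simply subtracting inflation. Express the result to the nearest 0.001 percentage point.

From (1+r_nom) = (1+r_real)(1+π), we get 1+π = (1 + 6.3%)/(1 + 0.23%) = 1.063/1.0023 ≈ 1.06056.
So π ≈ 6.0561%.

6.056%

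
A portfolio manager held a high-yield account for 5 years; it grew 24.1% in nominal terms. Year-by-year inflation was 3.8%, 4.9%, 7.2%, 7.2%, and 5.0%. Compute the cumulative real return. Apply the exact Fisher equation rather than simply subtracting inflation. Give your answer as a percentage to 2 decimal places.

-5.55%

Cumulative inflation factor: 1.038 × 1.049 × 1.072 × 1.072 × 1.050 ≈ 1.31387.
Nominal growth factor: 1.24100. Real growth factor = 1.24100 / 1.31387 ≈ 0.94454.
Total real return ≈ -5.5461%.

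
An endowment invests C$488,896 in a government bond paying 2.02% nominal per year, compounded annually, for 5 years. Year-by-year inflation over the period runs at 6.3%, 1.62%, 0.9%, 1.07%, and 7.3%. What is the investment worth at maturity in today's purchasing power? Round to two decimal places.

Nominal value at maturity: C$488,896 × (1 + 2.02%)^5 ≈ C$540,310.09.
Price-level factor over 5 years: 1.063 × 1.0162 × 1.009 × 1.0107 × 1.073 ≈ 1.1820221340.
The maturity value deflated by that factor is the answer in today's purchasing power.

C$457,106.58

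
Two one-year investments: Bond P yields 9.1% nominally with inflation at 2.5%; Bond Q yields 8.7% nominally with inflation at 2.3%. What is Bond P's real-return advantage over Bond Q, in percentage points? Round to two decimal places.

0.18

Bond P real return: 1.091/1.025 − 1 = 6.439%.
Bond Q real return: 1.087/1.023 − 1 = 6.256%.
Difference: 6.439 − 6.256 = 0.183 pp.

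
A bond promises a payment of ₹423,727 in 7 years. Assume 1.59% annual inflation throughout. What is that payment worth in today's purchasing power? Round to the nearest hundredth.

Price-level factor over 7 years: (1 + 1.59%)^7 ≈ 1.1167519572.
Purchasing power today: ₹423,727 divided by that factor.

₹379,428.03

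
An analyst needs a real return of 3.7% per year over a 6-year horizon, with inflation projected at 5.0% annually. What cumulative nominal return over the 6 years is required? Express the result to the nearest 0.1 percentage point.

Required annual nominal rate: (1+3.7%)(1+5.0%) − 1 = 8.885%.
Cumulative over 6 years: (1 + 0.08885)^6 − 1 ≈ 0.66651.

66.7%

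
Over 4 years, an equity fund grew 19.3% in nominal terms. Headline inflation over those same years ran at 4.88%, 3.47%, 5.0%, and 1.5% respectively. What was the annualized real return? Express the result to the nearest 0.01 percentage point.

Cumulative inflation factor: 1.0488 × 1.0347 × 1.050 × 1.015 ≈ 1.15654.
Nominal growth factor: 1.19300. Real growth factor = 1.19300 / 1.15654 ≈ 1.03152.
Annualized: 1.03152^(1/4) − 1 ≈ 0.00779.

0.78%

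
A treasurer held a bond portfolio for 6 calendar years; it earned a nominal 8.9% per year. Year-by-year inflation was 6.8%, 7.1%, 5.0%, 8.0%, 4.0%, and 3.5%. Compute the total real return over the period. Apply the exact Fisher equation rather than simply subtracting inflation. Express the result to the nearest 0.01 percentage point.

19.46%

Cumulative inflation factor: 1.068 × 1.071 × 1.050 × 1.080 × 1.040 × 1.035 ≈ 1.39620.
Nominal growth factor: 1.66789. Real growth factor = 1.66789 / 1.39620 ≈ 1.19459.
Total real return ≈ 19.4593%.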